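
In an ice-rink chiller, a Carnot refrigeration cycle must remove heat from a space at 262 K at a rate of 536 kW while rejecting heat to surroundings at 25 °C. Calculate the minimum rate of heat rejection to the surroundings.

T_H = 25 °C → 25 + 273.15 = 298.15 K.
For a reversible cycle Q_H/Q_C = T_H/T_C, so Q_H = Q_C·T_H/T_C = 536 × 298.15/262.00 = 610 kW.

Q̇_H ≈ 610 kW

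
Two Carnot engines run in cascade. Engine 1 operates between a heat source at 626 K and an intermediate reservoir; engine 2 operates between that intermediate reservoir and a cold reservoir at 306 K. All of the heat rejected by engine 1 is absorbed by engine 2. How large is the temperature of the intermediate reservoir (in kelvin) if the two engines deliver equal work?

T_m ≈ 466 K

For reversible stages Q_m = Q_H·(T_m/T_H). Setting W₁ = Q_H(1 − T_m/T_H) equal to W₂ = Q_m(1 − T_C/T_m) = Q_H·(T_m − T_C)/T_H gives T_H − T_m = T_m − T_C, so T_m = (T_H + T_C)/2 = (626.00 + 306.00)/2 = 466 K.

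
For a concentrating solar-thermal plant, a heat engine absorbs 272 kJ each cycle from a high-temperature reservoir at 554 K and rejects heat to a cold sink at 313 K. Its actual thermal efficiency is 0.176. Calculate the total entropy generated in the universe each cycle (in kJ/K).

W = η·Q_H = 0.176 × 272 = 47.87 kJ, so Q_C = Q_H − W = 224.1 kJ.
Reservoir entropy changes: ΔS_H = −Q_H/T_H = −272/554.00 = -0.4910 kJ/K and ΔS_C = +Q_C/T_C = 224.1/313.00 = 0.7161 kJ/K.
ΔS_univ = −Q_H/T_H + Q_C/T_C = 0.2251 kJ/K (> 0, since η = 0.176 < η_Carnot = 0.435).

ΔS_univ ≈ 0.2251 kJ/K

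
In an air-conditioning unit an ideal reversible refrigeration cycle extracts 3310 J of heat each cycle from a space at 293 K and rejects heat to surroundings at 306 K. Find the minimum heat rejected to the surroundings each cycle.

For a reversible cycle Q_H/Q_C = T_H/T_C, so Q_H = Q_C·T_H/T_C = 3310 × 306.00/293.00 = 3460 J.

Q_H ≈ 3460 J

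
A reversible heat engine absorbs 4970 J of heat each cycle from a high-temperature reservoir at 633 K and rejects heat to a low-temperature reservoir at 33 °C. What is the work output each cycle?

W ≈ 2566 J

T_C = 33 °C → 33 + 273.15 = 306.15 K.
The Carnot efficiency is η = 1 − T_C/T_H = 1 − 306.15/633.00 = 0.5164.
W = η·Q_H = 0.5164 × 4970 = 2566 J.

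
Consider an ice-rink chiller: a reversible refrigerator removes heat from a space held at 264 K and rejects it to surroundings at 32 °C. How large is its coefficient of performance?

COP_R ≈ 6.416

T_H = 32 °C → 32 + 273.15 = 305.15 K.
The reversible coefficient of performance is COP_R = T_C/(T_H − T_C) = 264.00/(305.15 − 264.00) = 6.416.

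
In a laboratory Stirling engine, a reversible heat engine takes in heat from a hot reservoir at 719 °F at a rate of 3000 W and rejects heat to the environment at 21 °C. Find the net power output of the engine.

T_H = 719 °F → (719 − 32) × 5/9 = 381.67 °C = 654.82 K.
T_C = 21 °C → 21 + 273.15 = 294.15 K.
Since the cycle is reversible, η = 1 − T_C/T_H = 1 − 294.15/654.82 = 0.5508.
W = η·Q_H = 0.5508 × 3000 = 1650 W.

Ẇ ≈ 1650 W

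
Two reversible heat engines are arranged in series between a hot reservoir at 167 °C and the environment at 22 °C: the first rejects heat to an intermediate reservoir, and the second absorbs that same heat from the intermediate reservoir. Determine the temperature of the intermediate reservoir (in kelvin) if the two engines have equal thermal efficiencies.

T_m ≈ 360 K

T_H = 167 °C → 167 + 273.15 = 440.15 K.
T_C = 22 °C → 22 + 273.15 = 295.15 K.
Equal efficiencies require 1 − T_m/T_H = 1 − T_C/T_m, i.e. T_m/T_H = T_C/T_m, so T_m = √(T_H·T_C) = √(440.15 × 295.15) = 360 K.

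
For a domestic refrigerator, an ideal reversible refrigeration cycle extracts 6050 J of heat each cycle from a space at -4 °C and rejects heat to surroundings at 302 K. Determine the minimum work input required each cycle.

W_in ≈ 738 J

T_C = -4 °C → -4 + 273.15 = 269.15 K.
Carnot COP: COP_R = T_C/(T_H − T_C) = 269.15/32.85 = 8.1933.
W = Q_C/COP_R = 6050/8.1933 = 738 J.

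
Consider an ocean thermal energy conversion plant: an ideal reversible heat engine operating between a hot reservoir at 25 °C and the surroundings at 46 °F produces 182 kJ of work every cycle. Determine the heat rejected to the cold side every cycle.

Q_C ≈ 2969 kJ

T_H = 25 °C → 25 + 273.15 = 298.15 K.
T_C = 46 °F → (46 − 32) × 5/9 = 7.78 °C = 280.93 K.
The Carnot efficiency is η = 1 − T_C/T_H = 1 − 280.93/298.15 = 0.0578.
Since Q_C/Q_H = T_C/T_H and Q_H = W/η, Q_C = W·T_C/(T_H − T_C) = 182 × 280.93/17.22 = 2969 kJ.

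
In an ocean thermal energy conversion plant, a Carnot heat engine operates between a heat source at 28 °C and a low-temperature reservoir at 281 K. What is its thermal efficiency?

T_H = 28 °C → 28 + 273.15 = 301.15 K.
Carnot efficiency: η = 1 − T_C/T_H = 1 − 281.00/301.15 = 0.06691.

η ≈ 0.06691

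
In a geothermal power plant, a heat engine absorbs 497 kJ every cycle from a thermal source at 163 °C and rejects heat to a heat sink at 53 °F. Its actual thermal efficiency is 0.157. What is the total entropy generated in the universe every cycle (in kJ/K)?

T_H = 163 °C → 163 + 273.15 = 436.15 K.
T_C = 53 °F → (53 − 32) × 5/9 = 11.67 °C = 284.82 K.
W = η·Q_H = 0.157 × 497 = 78.03 kJ, so Q_C = Q_H − W = 419.0 kJ.
Reservoir entropy changes: ΔS_H = −Q_H/T_H = −497/436.15 = -1.140 kJ/K and ΔS_C = +Q_C/T_C = 419.0/284.82 = 1.471 kJ/K.
ΔS_univ = −Q_H/T_H + Q_C/T_C = 0.332 kJ/K (> 0, since η = 0.157 < η_Carnot = 0.347).

ΔS_univ ≈ 0.332 kJ/K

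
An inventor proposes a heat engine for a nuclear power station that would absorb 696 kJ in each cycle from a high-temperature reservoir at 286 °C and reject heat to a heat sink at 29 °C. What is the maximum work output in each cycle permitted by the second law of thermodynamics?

W_max ≈ 319.9 kJ

T_H = 286 °C → 286 + 273.15 = 559.15 K.
T_C = 29 °C → 29 + 273.15 = 302.15 K.
No engine can exceed the Carnot limit: η_max = 1 − T_C/T_H = 1 − 302.15/559.15 = 0.4596.
W_max = η_max · Q_H = 0.4596 × 696 = 319.9 kJ.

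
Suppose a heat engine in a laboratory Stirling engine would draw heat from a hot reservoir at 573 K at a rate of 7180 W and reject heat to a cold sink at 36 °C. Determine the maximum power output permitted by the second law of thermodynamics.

Ẇ_max ≈ 3310 W

T_C = 36 °C → 36 + 273.15 = 309.15 K.
The second-law ceiling is the Carnot efficiency, η_max = 1 − T_C/T_H = 1 − 309.15/573.00 = 0.4605.
W_max = η_max · Q_H = 0.4605 × 7180 = 3310 W.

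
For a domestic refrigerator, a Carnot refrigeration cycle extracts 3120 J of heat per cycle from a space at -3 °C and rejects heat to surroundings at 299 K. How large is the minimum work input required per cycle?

W_in ≈ 333 J

T_C = -3 °C → -3 + 273.15 = 270.15 K.
COP_R = T_C/(T_H − T_C) = 270.15/28.85 = 9.3640.
W = Q_C/COP_R = 3120/9.3640 = 333 J.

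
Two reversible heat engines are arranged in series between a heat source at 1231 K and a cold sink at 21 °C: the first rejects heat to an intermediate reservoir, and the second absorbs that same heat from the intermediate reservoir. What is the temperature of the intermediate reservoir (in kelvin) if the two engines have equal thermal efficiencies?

T_m ≈ 601.7 K

T_C = 21 °C → 21 + 273.15 = 294.15 K.
Equal efficiencies require 1 − T_m/T_H = 1 − T_C/T_m, i.e. T_m/T_H = T_C/T_m, so T_m = √(T_H·T_C) = √(1231.00 × 294.15) = 601.7 K.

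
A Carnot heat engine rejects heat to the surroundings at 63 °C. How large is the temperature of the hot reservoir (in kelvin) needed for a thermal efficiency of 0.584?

T_H ≈ 808 K

T_C = 63 °C → 63 + 273.15 = 336.15 K.
From η = 1 − T_C/T_H, solving for T_H gives T_H = T_C/(1 − η) = 336.15/(1 − 0.584) = 808 K.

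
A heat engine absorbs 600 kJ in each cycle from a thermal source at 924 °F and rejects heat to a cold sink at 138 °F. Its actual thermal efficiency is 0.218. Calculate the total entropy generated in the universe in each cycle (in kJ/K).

ΔS_univ ≈ 0.633 kJ/K

T_H = 924 °F → (924 − 32) × 5/9 = 495.56 °C = 768.71 K.
T_C = 138 °F → (138 − 32) × 5/9 = 58.89 °C = 332.04 K.
W = η·Q_H = 0.218 × 600 = 130.8 kJ, so Q_C = Q_H − W = 469.2 kJ.
The hot reservoir loses entropy Q_H/T_H = 600/768.71 = 0.7805 kJ/K; the cold reservoir gains Q_C/T_C = 469.2/332.04 = 1.413 kJ/K.
ΔS_univ = −Q_H/T_H + Q_C/T_C = 0.633 kJ/K (> 0, since η = 0.218 < η_Carnot = 0.568).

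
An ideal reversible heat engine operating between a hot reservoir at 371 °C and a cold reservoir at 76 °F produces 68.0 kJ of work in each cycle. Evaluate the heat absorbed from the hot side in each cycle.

Q_H ≈ 126 kJ

T_H = 371 °C → 371 + 273.15 = 644.15 K.
T_C = 76 °F → (76 − 32) × 5/9 = 24.44 °C = 297.59 K.
η_rev = 1 − T_C/T_H = 1 − 297.59/644.15 = 0.5380.
Q_H = W/η = 68.0/0.5380 = 126 kJ.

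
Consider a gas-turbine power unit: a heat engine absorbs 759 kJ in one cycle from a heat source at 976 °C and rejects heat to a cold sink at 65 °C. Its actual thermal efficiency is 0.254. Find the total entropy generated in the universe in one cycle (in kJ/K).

ΔS_univ ≈ 1.067 kJ/K

T_H = 976 °C → 976 + 273.15 = 1249.15 K.
T_C = 65 °C → 65 + 273.15 = 338.15 K.
W = η·Q_H = 0.254 × 759 = 192.8 kJ, so Q_C = Q_H − W = 566.2 kJ.
Reservoir entropy changes: ΔS_H = −Q_H/T_H = −759/1249.15 = -0.6076 kJ/K and ΔS_C = +Q_C/T_C = 566.2/338.15 = 1.674 kJ/K.
ΔS_univ = −Q_H/T_H + Q_C/T_C = 1.067 kJ/K (> 0, since η = 0.254 < η_Carnot = 0.729).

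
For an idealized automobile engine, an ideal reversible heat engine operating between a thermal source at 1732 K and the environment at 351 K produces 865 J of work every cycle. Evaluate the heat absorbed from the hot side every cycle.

The Carnot efficiency is η = 1 − T_C/T_H = 1 − 351.00/1732.00 = 0.7973.
Q_H = W/η = 865/0.7973 = 1085 J.

Q_H ≈ 1085 J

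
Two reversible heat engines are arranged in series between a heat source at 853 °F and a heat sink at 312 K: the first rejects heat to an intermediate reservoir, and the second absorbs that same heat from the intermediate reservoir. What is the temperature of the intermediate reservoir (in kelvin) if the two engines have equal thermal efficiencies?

T_m ≈ 477 K

T_H = 853 °F → (853 − 32) × 5/9 = 456.11 °C = 729.26 K.
Equal efficiencies require 1 − T_m/T_H = 1 − T_C/T_m, i.e. T_m/T_H = T_C/T_m, so T_m = √(T_H·T_C) = √(729.26 × 312.00) = 477 K.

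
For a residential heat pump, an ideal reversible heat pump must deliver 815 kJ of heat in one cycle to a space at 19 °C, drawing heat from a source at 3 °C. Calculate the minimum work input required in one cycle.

W_in ≈ 44.63 kJ

T_H = 19 °C → 19 + 273.15 = 292.15 K.
T_C = 3 °C → 3 + 273.15 = 276.15 K.
Reversible heating COP: COP_HP = T_H/(T_H − T_C) = 292.15/16.00 = 18.2594.
W = Q_H/COP_HP = 815/18.2594 = 44.63 kJ.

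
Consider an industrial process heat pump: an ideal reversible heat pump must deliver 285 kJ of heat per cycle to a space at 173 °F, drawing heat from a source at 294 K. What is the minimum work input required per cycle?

T_H = 173 °F → (173 − 32) × 5/9 = 78.33 °C = 351.48 K.
The Carnot heat-pump COP is COP_HP = T_H/(T_H − T_C) = 351.48/57.48 = 6.1145.
W = Q_H/COP_HP = 285/6.1145 = 46.6 kJ.

W_in ≈ 46.6 kJ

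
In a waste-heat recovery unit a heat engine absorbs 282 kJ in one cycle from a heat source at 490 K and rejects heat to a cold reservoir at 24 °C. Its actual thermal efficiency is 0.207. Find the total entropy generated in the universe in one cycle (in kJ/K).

ΔS_univ ≈ 0.177 kJ/K

T_C = 24 °C → 24 + 273.15 = 297.15 K.
W = η·Q_H = 0.207 × 282 = 58.37 kJ, so Q_C = Q_H − W = 223.6 kJ.
Entropy balance on the reservoirs: −Q_H/T_H = -0.5755 kJ/K, +Q_C/T_C = 0.7526 kJ/K.
ΔS_univ = −Q_H/T_H + Q_C/T_C = 0.177 kJ/K (> 0, since η = 0.207 < η_Carnot = 0.394).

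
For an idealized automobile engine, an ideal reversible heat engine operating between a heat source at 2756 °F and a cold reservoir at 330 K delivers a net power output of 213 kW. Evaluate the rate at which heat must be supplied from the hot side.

Q̇_H ≈ 261 kW

T_H = 2756 °F → (2756 − 32) × 5/9 = 1513.33 °C = 1786.48 K.
The Carnot efficiency is η = 1 − T_C/T_H = 1 − 330.00/1786.48 = 0.8153.
Q_H = W/η = 213/0.8153 = 261 kW.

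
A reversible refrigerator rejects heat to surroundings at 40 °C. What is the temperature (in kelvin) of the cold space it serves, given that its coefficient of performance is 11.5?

T_C ≈ 288 K

T_H = 40 °C → 40 + 273.15 = 313.15 K.
COP_R = T_C/(T_H − T_C) ⇒ T_C = T_H·COP_R/(1 + COP_R) = 313.15 × 11.5/(1 + 11.5) = 288 K.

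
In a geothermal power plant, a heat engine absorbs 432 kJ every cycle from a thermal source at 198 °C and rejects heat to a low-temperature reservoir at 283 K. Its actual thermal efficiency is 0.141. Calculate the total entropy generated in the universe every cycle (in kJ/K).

ΔS_univ ≈ 0.394 kJ/K

T_H = 198 °C → 198 + 273.15 = 471.15 K.
W = η·Q_H = 0.141 × 432 = 60.91 kJ, so Q_C = Q_H − W = 371.1 kJ.
Reservoir entropy changes: ΔS_H = −Q_H/T_H = −432/471.15 = -0.9169 kJ/K and ΔS_C = +Q_C/T_C = 371.1/283.00 = 1.311 kJ/K.
ΔS_univ = −Q_H/T_H + Q_C/T_C = 0.394 kJ/K (> 0, since η = 0.141 < η_Carnot = 0.399).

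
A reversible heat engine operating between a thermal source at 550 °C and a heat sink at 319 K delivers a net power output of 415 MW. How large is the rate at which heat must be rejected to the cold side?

T_H = 550 °C → 550 + 273.15 = 823.15 K.
Since the cycle is reversible, η = 1 − T_C/T_H = 1 − 319.00/823.15 = 0.6125.
Since Q_C/Q_H = T_C/T_H and Q_H = W/η, Q_C = W·T_C/(T_H − T_C) = 415 × 319.00/504.15 = 263 MW.

Q̇_C ≈ 263 MW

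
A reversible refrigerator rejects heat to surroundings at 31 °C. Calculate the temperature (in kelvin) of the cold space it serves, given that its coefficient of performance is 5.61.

T_H = 31 °C → 31 + 273.15 = 304.15 K.
COP_R = T_C/(T_H − T_C) ⇒ T_C = T_H·COP_R/(1 + COP_R) = 304.15 × 5.61/(1 + 5.61) = 258 K.

T_C ≈ 258 K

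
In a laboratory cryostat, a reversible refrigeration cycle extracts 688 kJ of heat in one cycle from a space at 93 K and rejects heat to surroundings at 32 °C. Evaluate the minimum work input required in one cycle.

T_H = 32 °C → 32 + 273.15 = 305.15 K.
For a reversible refrigerator, COP_R = T_C/(T_H − T_C) = 93.00/212.15 = 0.4384.
W = Q_C/COP_R = 688/0.4384 = 1570 kJ.

W_in ≈ 1570 kJ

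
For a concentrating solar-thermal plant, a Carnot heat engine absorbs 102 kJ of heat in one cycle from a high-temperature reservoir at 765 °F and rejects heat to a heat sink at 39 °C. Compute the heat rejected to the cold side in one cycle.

T_H = 765 °F → (765 − 32) × 5/9 = 407.22 °C = 680.37 K.
T_C = 39 °C → 39 + 273.15 = 312.15 K.
For a reversible engine, η = 1 − T_C/T_H = 1 − 312.15/680.37 = 0.5412.
For a reversible cycle Q_C/Q_H = T_C/T_H, so Q_C = 102 × 312.15/680.37 = 46.80 kJ.

Q_C ≈ 46.80 kJ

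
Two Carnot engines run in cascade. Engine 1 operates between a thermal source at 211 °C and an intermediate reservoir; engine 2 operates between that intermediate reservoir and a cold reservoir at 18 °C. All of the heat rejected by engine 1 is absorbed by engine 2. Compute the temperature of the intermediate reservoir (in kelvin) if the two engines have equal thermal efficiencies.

T_m ≈ 375 K

T_H = 211 °C → 211 + 273.15 = 484.15 K.
T_C = 18 °C → 18 + 273.15 = 291.15 K.
Equal efficiencies require 1 − T_m/T_H = 1 − T_C/T_m, i.e. T_m/T_H = T_C/T_m, so T_m = √(T_H·T_C) = √(484.15 × 291.15) = 375 K.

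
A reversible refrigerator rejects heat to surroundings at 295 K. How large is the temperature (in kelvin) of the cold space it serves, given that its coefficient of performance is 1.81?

T_C ≈ 190.0 K

COP_R = T_C/(T_H − T_C) ⇒ T_C = T_H·COP_R/(1 + COP_R) = 295.00 × 1.81/(1 + 1.81) = 190.0 K.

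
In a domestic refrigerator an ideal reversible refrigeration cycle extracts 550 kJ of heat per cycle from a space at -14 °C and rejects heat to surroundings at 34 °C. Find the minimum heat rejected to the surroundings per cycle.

Q_H ≈ 652 kJ

T_H = 34 °C → 34 + 273.15 = 307.15 K.
T_C = -14 °C → -14 + 273.15 = 259.15 K.
For a reversible cycle Q_H/Q_C = T_H/T_C, so Q_H = Q_C·T_H/T_C = 550 × 307.15/259.15 = 652 kJ.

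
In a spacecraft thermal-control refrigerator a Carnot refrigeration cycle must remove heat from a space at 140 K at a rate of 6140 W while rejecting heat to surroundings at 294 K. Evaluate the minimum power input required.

Carnot COP: COP_R = T_C/(T_H − T_C) = 140.00/154.00 = 0.9091.
W = Q_C/COP_R = 6140/0.9091 = 6750 W.

Ẇ_in ≈ 6750 W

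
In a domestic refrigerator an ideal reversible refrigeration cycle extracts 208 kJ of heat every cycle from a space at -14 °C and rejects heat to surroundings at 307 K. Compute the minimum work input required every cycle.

W_in ≈ 38.4 kJ

T_C = -14 °C → -14 + 273.15 = 259.15 K.
COP_R = T_C/(T_H − T_C) = 259.15/47.85 = 5.4159.
W = Q_C/COP_R = 208/5.4159 = 38.4 kJ.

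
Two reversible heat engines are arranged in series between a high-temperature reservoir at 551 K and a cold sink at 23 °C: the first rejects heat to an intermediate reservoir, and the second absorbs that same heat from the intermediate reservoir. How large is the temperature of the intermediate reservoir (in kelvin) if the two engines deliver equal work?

T_C = 23 °C → 23 + 273.15 = 296.15 K.
For reversible stages Q_m = Q_H·(T_m/T_H). Setting W₁ = Q_H(1 − T_m/T_H) equal to W₂ = Q_m(1 − T_C/T_m) = Q_H·(T_m − T_C)/T_H gives T_H − T_m = T_m − T_C, so T_m = (T_H + T_C)/2 = (551.00 + 296.15)/2 = 424 K.

T_m ≈ 424 K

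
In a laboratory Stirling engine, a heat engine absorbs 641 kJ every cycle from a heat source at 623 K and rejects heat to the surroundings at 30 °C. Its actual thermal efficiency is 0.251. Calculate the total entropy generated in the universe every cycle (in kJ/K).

ΔS_univ ≈ 0.5548 kJ/K

T_C = 30 °C → 30 + 273.15 = 303.15 K.
W = η·Q_H = 0.251 × 641 = 160.9 kJ, so Q_C = Q_H − W = 480.1 kJ.
The hot reservoir loses entropy Q_H/T_H = 641/623.00 = 1.029 kJ/K; the cold reservoir gains Q_C/T_C = 480.1/303.15 = 1.584 kJ/K.
ΔS_univ = −Q_H/T_H + Q_C/T_C = 0.5548 kJ/K (> 0, since η = 0.251 < η_Carnot = 0.513).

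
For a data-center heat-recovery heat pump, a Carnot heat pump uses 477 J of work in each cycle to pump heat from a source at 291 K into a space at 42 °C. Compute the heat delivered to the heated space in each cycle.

Q_H ≈ 6220 J

T_H = 42 °C → 42 + 273.15 = 315.15 K.
Reversible heating COP: COP_HP = T_H/(T_H − T_C) = 315.15/24.15 = 13.0497.
Q_H = COP_HP · W = 13.0497 × 477 = 6220 J.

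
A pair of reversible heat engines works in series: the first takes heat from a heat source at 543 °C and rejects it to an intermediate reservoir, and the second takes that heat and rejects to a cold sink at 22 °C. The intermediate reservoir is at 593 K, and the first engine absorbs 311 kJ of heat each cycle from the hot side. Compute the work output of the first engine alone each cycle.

W₁ ≈ 85.0 kJ

T_H = 543 °C → 543 + 273.15 = 816.15 K.
T_C = 22 °C → 22 + 273.15 = 295.15 K.
First-stage efficiency η₁ = 1 − T_m/T_H = 1 − 593.00/816.15 = 0.2734.
W₁ = η₁·Q_H = 0.2734 × 311 = 85.0 kJ.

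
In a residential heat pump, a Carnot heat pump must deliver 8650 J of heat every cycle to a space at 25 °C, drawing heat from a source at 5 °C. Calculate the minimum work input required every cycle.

T_H = 25 °C → 25 + 273.15 = 298.15 K.
T_C = 5 °C → 5 + 273.15 = 278.15 K.
The Carnot heat-pump COP is COP_HP = T_H/(T_H − T_C) = 298.15/20.00 = 14.9075.
W = Q_H/COP_HP = 8650/14.9075 = 580 J.

W_in ≈ 580 J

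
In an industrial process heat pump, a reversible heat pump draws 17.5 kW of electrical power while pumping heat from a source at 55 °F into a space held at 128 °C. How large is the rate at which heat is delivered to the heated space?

Q̇_H ≈ 60.9 kW

T_H = 128 °C → 128 + 273.15 = 401.15 K.
T_C = 55 °F → (55 − 32) × 5/9 = 12.78 °C = 285.93 K.
COP_HP = T_H/(T_H − T_C) = 401.15/115.22 = 3.4815.
Q_H = COP_HP · W = 3.4815 × 17.5 = 60.9 kW.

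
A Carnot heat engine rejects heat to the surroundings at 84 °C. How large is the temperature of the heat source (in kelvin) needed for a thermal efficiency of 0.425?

T_H ≈ 621 K

T_C = 84 °C → 84 + 273.15 = 357.15 K.
From η = 1 − T_C/T_H, solving for T_H gives T_H = T_C/(1 − η) = 357.15/(1 − 0.425) = 621 K.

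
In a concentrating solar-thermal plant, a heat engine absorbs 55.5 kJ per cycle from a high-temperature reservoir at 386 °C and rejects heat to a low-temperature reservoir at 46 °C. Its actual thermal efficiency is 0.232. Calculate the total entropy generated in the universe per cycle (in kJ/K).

ΔS_univ ≈ 0.0494 kJ/K

T_H = 386 °C → 386 + 273.15 = 659.15 K.
T_C = 46 °C → 46 + 273.15 = 319.15 K.
W = η·Q_H = 0.232 × 55.5 = 12.88 kJ, so Q_C = Q_H − W = 42.62 kJ.
Reservoir entropy changes: ΔS_H = −Q_H/T_H = −55.5/659.15 = -0.08420 kJ/K and ΔS_C = +Q_C/T_C = 42.62/319.15 = 0.1336 kJ/K.
ΔS_univ = −Q_H/T_H + Q_C/T_C = 0.0494 kJ/K (> 0, since η = 0.232 < η_Carnot = 0.516).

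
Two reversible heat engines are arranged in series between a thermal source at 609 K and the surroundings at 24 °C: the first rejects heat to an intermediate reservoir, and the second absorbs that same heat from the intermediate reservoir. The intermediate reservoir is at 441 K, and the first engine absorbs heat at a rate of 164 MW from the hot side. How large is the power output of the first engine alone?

Ẇ₁ ≈ 45.2 MW

T_C = 24 °C → 24 + 273.15 = 297.15 K.
First-stage efficiency η₁ = 1 − T_m/T_H = 1 − 441.00/609.00 = 0.2759.
W₁ = η₁·Q_H = 0.2759 × 164 = 45.2 MW.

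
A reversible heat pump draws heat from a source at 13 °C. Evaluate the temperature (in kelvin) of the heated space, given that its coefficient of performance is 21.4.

T_C = 13 °C → 13 + 273.15 = 286.15 K.
COP_HP = T_H/(T_H − T_C) ⇒ T_H = T_C·COP_HP/(COP_HP − 1) = 286.15 × 21.4/(21.4 − 1) = 300 K.

T_H ≈ 300 K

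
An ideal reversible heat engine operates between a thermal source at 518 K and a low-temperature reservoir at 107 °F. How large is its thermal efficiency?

η ≈ 0.3922

T_C = 107 °F → (107 − 32) × 5/9 = 41.67 °C = 314.82 K.
Carnot efficiency: η = 1 − T_C/T_H = 1 − 314.82/518.00 = 0.3922.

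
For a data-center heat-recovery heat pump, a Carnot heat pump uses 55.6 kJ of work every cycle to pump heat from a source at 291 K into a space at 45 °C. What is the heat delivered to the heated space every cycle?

T_H = 45 °C → 45 + 273.15 = 318.15 K.
For a reversible heat pump, COP_HP = T_H/(T_H − T_C) = 318.15/27.15 = 11.7182.
Q_H = COP_HP · W = 11.7182 × 55.6 = 652 kJ.

Q_H ≈ 652 kJ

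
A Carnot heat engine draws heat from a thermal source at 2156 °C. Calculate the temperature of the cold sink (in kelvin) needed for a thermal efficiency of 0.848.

T_C ≈ 369.2 K

T_H = 2156 °C → 2156 + 273.15 = 2429.15 K.
From η = 1 − T_C/T_H, T_C = T_H·(1 − η) = 2429.15 × (1 − 0.848) = 369.2 K.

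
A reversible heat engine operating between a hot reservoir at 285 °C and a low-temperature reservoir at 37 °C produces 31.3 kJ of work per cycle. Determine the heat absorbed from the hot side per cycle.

Q_H ≈ 70.44 kJ

T_H = 285 °C → 285 + 273.15 = 558.15 K.
T_C = 37 °C → 37 + 273.15 = 310.15 K.
For a reversible engine, η = 1 − T_C/T_H = 1 − 310.15/558.15 = 0.4443.
Q_H = W/η = 31.3/0.4443 = 70.44 kJ.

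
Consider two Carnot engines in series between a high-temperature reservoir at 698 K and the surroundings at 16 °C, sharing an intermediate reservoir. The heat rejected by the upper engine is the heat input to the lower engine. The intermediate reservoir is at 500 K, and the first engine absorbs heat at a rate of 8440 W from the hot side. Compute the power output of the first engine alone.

Ẇ₁ ≈ 2390 W

T_C = 16 °C → 16 + 273.15 = 289.15 K.
First-stage efficiency η₁ = 1 − T_m/T_H = 1 − 500.00/698.00 = 0.2837.
W₁ = η₁·Q_H = 0.2837 × 8440 = 2390 W.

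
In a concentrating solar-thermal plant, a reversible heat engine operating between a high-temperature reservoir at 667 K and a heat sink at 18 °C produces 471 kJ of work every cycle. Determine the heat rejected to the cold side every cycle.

Q_C ≈ 365 kJ

T_C = 18 °C → 18 + 273.15 = 291.15 K.
Carnot efficiency: η = 1 − T_C/T_H = 1 − 291.15/667.00 = 0.5635.
Since Q_C/Q_H = T_C/T_H and Q_H = W/η, Q_C = W·T_C/(T_H − T_C) = 471 × 291.15/375.85 = 365 kJ.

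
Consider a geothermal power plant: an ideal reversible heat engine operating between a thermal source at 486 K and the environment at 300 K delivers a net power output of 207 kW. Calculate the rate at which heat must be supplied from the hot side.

Q̇_H ≈ 541 kW

Since the cycle is reversible, η = 1 − T_C/T_H = 1 − 300.00/486.00 = 0.3827.
Q_H = W/η = 207/0.3827 = 541 kW.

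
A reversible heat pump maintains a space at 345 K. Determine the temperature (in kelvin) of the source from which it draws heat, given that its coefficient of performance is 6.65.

COP_HP = T_H/(T_H − T_C) ⇒ T_C = T_H·(COP_HP − 1)/COP_HP = 345.00 × (6.65 − 1)/6.65 = 293 K.

T_C ≈ 293 K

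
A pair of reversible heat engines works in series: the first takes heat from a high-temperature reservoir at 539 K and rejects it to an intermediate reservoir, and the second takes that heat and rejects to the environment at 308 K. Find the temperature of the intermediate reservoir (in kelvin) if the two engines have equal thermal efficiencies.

T_m ≈ 407 K

Equal efficiencies require 1 − T_m/T_H = 1 − T_C/T_m, i.e. T_m/T_H = T_C/T_m, so T_m = √(T_H·T_C) = √(539.00 × 308.00) = 407 K.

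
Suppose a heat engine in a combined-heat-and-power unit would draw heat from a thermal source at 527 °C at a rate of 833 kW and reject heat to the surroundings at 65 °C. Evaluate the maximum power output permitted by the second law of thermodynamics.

T_H = 527 °C → 527 + 273.15 = 800.15 K.
T_C = 65 °C → 65 + 273.15 = 338.15 K.
No engine can exceed the Carnot limit: η_max = 1 − T_C/T_H = 1 − 338.15/800.15 = 0.5774.
W_max = η_max · Q_H = 0.5774 × 833 = 481 kW.

Ẇ_max ≈ 481 kW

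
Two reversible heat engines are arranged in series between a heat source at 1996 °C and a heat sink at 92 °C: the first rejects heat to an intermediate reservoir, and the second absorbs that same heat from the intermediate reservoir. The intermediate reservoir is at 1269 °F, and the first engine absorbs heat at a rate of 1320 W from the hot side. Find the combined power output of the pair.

Ẇ_total ≈ 1110 W

T_H = 1996 °C → 1996 + 273.15 = 2269.15 K.
T_C = 92 °C → 92 + 273.15 = 365.15 K.
Two reversible stages in series are equivalent to a single Carnot engine between T_H and T_C, so η_total = 1 − T_C/T_H = 1 − 365.15/2269.15 = 0.8391.
W_total = η_total · Q_H = 0.8391 × 1320 = 1110 W.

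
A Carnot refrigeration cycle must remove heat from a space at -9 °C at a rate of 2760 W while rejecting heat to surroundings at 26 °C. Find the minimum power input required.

Ẇ_in ≈ 365.7 W

T_H = 26 °C → 26 + 273.15 = 299.15 K.
T_C = -9 °C → -9 + 273.15 = 264.15 K.
For a reversible refrigerator, COP_R = T_C/(T_H − T_C) = 264.15/35.00 = 7.5471.
W = Q_C/COP_R = 2760/7.5471 = 365.7 W.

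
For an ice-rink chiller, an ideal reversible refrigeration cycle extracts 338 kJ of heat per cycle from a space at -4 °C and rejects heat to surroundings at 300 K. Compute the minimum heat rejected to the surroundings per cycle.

T_C = -4 °C → -4 + 273.15 = 269.15 K.
For a reversible cycle Q_H/Q_C = T_H/T_C, so Q_H = Q_C·T_H/T_C = 338 × 300.00/269.15 = 377 kJ.

Q_H ≈ 377 kJ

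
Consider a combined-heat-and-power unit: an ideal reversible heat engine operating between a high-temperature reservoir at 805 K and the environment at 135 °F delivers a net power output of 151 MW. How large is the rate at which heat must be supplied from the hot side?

T_C = 135 °F → (135 − 32) × 5/9 = 57.22 °C = 330.37 K.
Since the cycle is reversible, η = 1 − T_C/T_H = 1 − 330.37/805.00 = 0.5896.
Q_H = W/η = 151/0.5896 = 256 MW.

Q̇_H ≈ 256 MW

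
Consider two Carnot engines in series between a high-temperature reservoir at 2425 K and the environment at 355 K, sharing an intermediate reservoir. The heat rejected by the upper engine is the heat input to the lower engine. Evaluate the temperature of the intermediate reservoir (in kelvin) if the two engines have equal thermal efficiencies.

T_m ≈ 927.8 K

Equal efficiencies require 1 − T_m/T_H = 1 − T_C/T_m, i.e. T_m/T_H = T_C/T_m, so T_m = √(T_H·T_C) = √(2425.00 × 355.00) = 927.8 K.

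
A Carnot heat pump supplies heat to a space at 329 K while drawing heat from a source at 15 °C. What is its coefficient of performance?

COP_HP ≈ 8.05

T_C = 15 °C → 15 + 273.15 = 288.15 K.
For a reversible heat pump, COP_HP = T_H/(T_H − T_C) = 329.00/(329.00 − 288.15) = 8.05.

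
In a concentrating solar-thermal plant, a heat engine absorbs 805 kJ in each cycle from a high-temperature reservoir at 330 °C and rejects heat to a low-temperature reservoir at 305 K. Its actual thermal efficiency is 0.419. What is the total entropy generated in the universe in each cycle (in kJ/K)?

T_H = 330 °C → 330 + 273.15 = 603.15 K.
W = η·Q_H = 0.419 × 805 = 337.3 kJ, so Q_C = Q_H − W = 467.7 kJ.
Reservoir entropy changes: ΔS_H = −Q_H/T_H = −805/603.15 = -1.335 kJ/K and ΔS_C = +Q_C/T_C = 467.7/305.00 = 1.533 kJ/K.
ΔS_univ = −Q_H/T_H + Q_C/T_C = 0.199 kJ/K (> 0, since η = 0.419 < η_Carnot = 0.494).

ΔS_univ ≈ 0.199 kJ/K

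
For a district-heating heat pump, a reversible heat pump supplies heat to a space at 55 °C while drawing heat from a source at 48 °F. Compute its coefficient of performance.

COP_HP ≈ 7.12

T_H = 55 °C → 55 + 273.15 = 328.15 K.
T_C = 48 °F → (48 − 32) × 5/9 = 8.89 °C = 282.04 K.
Reversible heating COP: COP_HP = T_H/(T_H − T_C) = 328.15/(328.15 − 282.04) = 7.12.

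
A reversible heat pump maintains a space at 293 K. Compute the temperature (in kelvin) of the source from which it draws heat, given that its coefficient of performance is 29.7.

COP_HP = T_H/(T_H − T_C) ⇒ T_C = T_H·(COP_HP − 1)/COP_HP = 293.00 × (29.7 − 1)/29.7 = 283 K.

T_C ≈ 283 K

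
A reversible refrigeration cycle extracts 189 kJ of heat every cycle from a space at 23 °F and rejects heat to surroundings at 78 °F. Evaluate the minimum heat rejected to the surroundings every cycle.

T_H = 78 °F → (78 − 32) × 5/9 = 25.56 °C = 298.71 K.
T_C = 23 °F → (23 − 32) × 5/9 = -5.00 °C = 268.15 K.
For a reversible cycle Q_H/Q_C = T_H/T_C, so Q_H = Q_C·T_H/T_C = 189 × 298.71/268.15 = 211 kJ.

Q_H ≈ 211 kJ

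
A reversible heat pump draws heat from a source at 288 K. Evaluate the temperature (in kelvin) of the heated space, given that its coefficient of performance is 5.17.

COP_HP = T_H/(T_H − T_C) ⇒ T_H = T_C·COP_HP/(COP_HP − 1) = 288.00 × 5.17/(5.17 − 1) = 357 K.

T_H ≈ 357 K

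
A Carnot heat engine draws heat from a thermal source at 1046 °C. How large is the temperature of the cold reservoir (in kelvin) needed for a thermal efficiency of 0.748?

T_H = 1046 °C → 1046 + 273.15 = 1319.15 K.
From η = 1 − T_C/T_H, T_C = T_H·(1 − η) = 1319.15 × (1 − 0.748) = 332 K.

T_C ≈ 332 K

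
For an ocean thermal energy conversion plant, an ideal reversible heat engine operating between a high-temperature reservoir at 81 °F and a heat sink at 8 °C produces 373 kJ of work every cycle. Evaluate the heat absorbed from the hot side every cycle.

T_H = 81 °F → (81 − 32) × 5/9 = 27.22 °C = 300.37 K.
T_C = 8 °C → 8 + 273.15 = 281.15 K.
Carnot efficiency: η = 1 − T_C/T_H = 1 − 281.15/300.37 = 0.0640.
Q_H = W/η = 373/0.0640 = 5829 kJ.

Q_H ≈ 5829 kJ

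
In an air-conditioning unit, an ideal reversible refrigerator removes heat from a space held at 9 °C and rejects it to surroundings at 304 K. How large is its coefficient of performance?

COP_R ≈ 12.9

T_C = 9 °C → 9 + 273.15 = 282.15 K.
For a reversible refrigerator, COP_R = T_C/(T_H − T_C) = 282.15/(304.00 − 282.15) = 12.9.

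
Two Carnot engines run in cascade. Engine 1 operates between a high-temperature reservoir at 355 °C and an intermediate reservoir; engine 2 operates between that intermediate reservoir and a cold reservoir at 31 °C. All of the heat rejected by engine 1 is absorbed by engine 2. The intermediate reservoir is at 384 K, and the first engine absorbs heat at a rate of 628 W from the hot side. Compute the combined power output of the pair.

Ẇ_total ≈ 324 W

T_H = 355 °C → 355 + 273.15 = 628.15 K.
T_C = 31 °C → 31 + 273.15 = 304.15 K.
Two reversible stages in series are equivalent to a single Carnot engine between T_H and T_C, so η_total = 1 − T_C/T_H = 1 − 304.15/628.15 = 0.5158.
W_total = η_total · Q_H = 0.5158 × 628 = 324 W.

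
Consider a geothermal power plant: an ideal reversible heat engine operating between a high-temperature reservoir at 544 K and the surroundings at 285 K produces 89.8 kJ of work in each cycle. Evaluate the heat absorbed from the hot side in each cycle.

η_rev = 1 − T_C/T_H = 1 − 285.00/544.00 = 0.4761.
Q_H = W/η = 89.8/0.4761 = 189 kJ.

Q_H ≈ 189 kJ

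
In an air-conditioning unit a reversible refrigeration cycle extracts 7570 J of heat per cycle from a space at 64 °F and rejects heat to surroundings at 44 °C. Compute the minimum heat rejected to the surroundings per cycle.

T_H = 44 °C → 44 + 273.15 = 317.15 K.
T_C = 64 °F → (64 − 32) × 5/9 = 17.78 °C = 290.93 K.
For a reversible cycle Q_H/Q_C = T_H/T_C, so Q_H = Q_C·T_H/T_C = 7570 × 317.15/290.93 = 8250 J.

Q_H ≈ 8250 J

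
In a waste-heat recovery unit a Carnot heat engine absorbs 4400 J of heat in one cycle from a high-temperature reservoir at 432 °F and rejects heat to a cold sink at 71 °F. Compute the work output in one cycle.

W ≈ 1780 J

T_H = 432 °F → (432 − 32) × 5/9 = 222.22 °C = 495.37 K.
T_C = 71 °F → (71 − 32) × 5/9 = 21.67 °C = 294.82 K.
For a reversible engine, η = 1 − T_C/T_H = 1 − 294.82/495.37 = 0.4049.
W = η·Q_H = 0.4049 × 4400 = 1780 J.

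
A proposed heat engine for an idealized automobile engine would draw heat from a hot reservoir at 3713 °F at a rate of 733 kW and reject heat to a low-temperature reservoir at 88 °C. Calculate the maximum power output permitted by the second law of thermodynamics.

Ẇ_max ≈ 619 kW

T_H = 3713 °F → (3713 − 32) × 5/9 = 2045.00 °C = 2318.15 K.
T_C = 88 °C → 88 + 273.15 = 361.15 K.
The upper bound on efficiency is η_max = 1 − T_C/T_H = 1 − 361.15/2318.15 = 0.8442.
W_max = η_max · Q_H = 0.8442 × 733 = 619 kW.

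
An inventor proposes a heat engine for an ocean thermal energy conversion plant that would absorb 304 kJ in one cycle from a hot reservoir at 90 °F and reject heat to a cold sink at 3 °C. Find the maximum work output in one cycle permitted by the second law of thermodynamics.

T_H = 90 °F → (90 − 32) × 5/9 = 32.22 °C = 305.37 K.
T_C = 3 °C → 3 + 273.15 = 276.15 K.
The upper bound on efficiency is η_max = 1 − T_C/T_H = 1 − 276.15/305.37 = 0.0957.
W_max = η_max · Q_H = 0.0957 × 304 = 29.09 kJ.

W_max ≈ 29.09 kJ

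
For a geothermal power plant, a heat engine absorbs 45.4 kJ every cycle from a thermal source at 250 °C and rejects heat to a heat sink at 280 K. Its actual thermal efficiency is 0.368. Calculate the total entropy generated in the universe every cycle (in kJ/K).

T_H = 250 °C → 250 + 273.15 = 523.15 K.
W = η·Q_H = 0.368 × 45.4 = 16.71 kJ, so Q_C = Q_H − W = 28.69 kJ.
The hot reservoir loses entropy Q_H/T_H = 45.4/523.15 = 0.08678 kJ/K; the cold reservoir gains Q_C/T_C = 28.69/280.00 = 0.1025 kJ/K.
ΔS_univ = −Q_H/T_H + Q_C/T_C = 0.01569 kJ/K (> 0, since η = 0.368 < η_Carnot = 0.465).

ΔS_univ ≈ 0.01569 kJ/K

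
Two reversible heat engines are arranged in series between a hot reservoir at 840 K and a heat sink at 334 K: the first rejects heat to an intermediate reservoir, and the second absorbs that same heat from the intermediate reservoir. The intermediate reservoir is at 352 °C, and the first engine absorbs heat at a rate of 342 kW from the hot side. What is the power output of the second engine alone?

T_m = 352 °C → 352 + 273.15 = 625.15 K.
Heat entering the second stage: Q_m = Q_H·(T_m/T_H) = 342 × 625.15/840.00 = 254.5 kW.
Second-stage efficiency η₂ = 1 − T_C/T_m = 1 − 334.00/625.15 = 0.4657, so W₂ = η₂·Q_m = 118.5 kW.

Ẇ₂ ≈ 118.5 kW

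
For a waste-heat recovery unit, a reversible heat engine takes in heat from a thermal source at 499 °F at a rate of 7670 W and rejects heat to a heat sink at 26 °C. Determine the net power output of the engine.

T_H = 499 °F → (499 − 32) × 5/9 = 259.44 °C = 532.59 K.
T_C = 26 °C → 26 + 273.15 = 299.15 K.
Carnot efficiency: η = 1 − T_C/T_H = 1 − 299.15/532.59 = 0.4383.
W = η·Q_H = 0.4383 × 7670 = 3360 W.

Ẇ ≈ 3360 W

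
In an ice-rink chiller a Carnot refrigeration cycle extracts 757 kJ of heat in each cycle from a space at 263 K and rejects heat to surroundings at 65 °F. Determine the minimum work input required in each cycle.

W_in ≈ 82.0 kJ

T_H = 65 °F → (65 − 32) × 5/9 = 18.33 °C = 291.48 K.
Carnot COP: COP_R = T_C/(T_H − T_C) = 263.00/28.48 = 9.2335.
W = Q_C/COP_R = 757/9.2335 = 82.0 kJ.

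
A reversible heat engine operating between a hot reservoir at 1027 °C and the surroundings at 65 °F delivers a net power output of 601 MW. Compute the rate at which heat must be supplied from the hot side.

T_H = 1027 °C → 1027 + 273.15 = 1300.15 K.
T_C = 65 °F → (65 − 32) × 5/9 = 18.33 °C = 291.48 K.
Carnot efficiency: η = 1 − T_C/T_H = 1 − 291.48/1300.15 = 0.7758.
Q_H = W/η = 601/0.7758 = 775 MW.

Q̇_H ≈ 775 MW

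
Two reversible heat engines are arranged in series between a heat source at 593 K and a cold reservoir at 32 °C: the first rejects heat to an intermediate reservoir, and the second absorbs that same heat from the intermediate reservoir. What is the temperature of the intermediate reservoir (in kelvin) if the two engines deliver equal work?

T_m ≈ 449.1 K

T_C = 32 °C → 32 + 273.15 = 305.15 K.
For reversible stages Q_m = Q_H·(T_m/T_H). Setting W₁ = Q_H(1 − T_m/T_H) equal to W₂ = Q_m(1 − T_C/T_m) = Q_H·(T_m − T_C)/T_H gives T_H − T_m = T_m − T_C, so T_m = (T_H + T_C)/2 = (593.00 + 305.15)/2 = 449.1 K.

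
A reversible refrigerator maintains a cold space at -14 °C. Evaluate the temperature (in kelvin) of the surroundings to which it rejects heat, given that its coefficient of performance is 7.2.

T_H ≈ 295 K

T_C = -14 °C → -14 + 273.15 = 259.15 K.
COP_R = T_C/(T_H − T_C) ⇒ T_H = T_C·(1 + 1/COP_R) = 259.15 × (1 + 1/7.2) = 295 K.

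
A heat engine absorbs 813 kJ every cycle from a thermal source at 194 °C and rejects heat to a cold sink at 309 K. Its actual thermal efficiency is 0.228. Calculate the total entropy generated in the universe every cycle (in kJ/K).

ΔS_univ ≈ 0.291 kJ/K

T_H = 194 °C → 194 + 273.15 = 467.15 K.
W = η·Q_H = 0.228 × 813 = 185.4 kJ, so Q_C = Q_H − W = 627.6 kJ.
Reservoir entropy changes: ΔS_H = −Q_H/T_H = −813/467.15 = -1.740 kJ/K and ΔS_C = +Q_C/T_C = 627.6/309.00 = 2.031 kJ/K.
ΔS_univ = −Q_H/T_H + Q_C/T_C = 0.291 kJ/K (> 0, since η = 0.228 < η_Carnot = 0.339).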